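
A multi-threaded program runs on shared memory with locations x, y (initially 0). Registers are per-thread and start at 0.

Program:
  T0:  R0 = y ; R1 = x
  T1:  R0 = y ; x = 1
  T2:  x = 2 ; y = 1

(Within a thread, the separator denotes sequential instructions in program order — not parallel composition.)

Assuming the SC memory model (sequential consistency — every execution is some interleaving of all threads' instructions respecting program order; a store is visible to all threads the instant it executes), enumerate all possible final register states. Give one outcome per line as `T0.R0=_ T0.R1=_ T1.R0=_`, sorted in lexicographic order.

outcome vector order: (T0.R0,T0.R1,T1.R0)
|SC outcomes| = 10

T0.R0=0 T0.R1=0 T1.R0=0
T0.R0=0 T0.R1=0 T1.R0=1
T0.R0=0 T0.R1=1 T1.R0=0
T0.R0=0 T0.R1=1 T1.R0=1
T0.R0=0 T0.R1=2 T1.R0=0
T0.R0=0 T0.R1=2 T1.R0=1
T0.R0=1 T0.R1=1 T1.R0=0
T0.R0=1 T0.R1=1 T1.R0=1
T0.R0=1 T0.R1=2 T1.R0=0
T0.R0=1 T0.R1=2 T1.R0=1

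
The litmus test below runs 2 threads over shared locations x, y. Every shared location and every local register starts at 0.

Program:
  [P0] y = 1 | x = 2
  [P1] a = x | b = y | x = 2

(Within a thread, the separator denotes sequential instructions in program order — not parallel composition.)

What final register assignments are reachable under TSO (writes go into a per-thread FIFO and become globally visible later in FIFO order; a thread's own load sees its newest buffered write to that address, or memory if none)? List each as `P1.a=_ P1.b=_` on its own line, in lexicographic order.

outcome vector order: (P1.a,P1.b)
|TSO outcomes| = 3

P1.a=0 P1.b=0
P1.a=0 P1.b=1
P1.a=2 P1.b=1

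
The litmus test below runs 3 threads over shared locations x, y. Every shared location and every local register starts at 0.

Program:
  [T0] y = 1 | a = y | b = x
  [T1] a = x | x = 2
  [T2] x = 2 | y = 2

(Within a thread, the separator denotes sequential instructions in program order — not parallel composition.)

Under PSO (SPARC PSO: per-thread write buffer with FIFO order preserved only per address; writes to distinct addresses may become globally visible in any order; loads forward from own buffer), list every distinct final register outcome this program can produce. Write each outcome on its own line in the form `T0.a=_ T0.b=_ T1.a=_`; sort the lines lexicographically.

T0.a=1 T0.b=0 T1.a=0
T0.a=1 T0.b=0 T1.a=2
T0.a=1 T0.b=2 T1.a=0
T0.a=1 T0.b=2 T1.a=2
T0.a=2 T0.b=0 T1.a=0
T0.a=2 T0.b=0 T1.a=2
T0.a=2 T0.b=2 T1.a=0
T0.a=2 T0.b=2 T1.a=2

outcome vector order: (T0.a,T0.b,T1.a)
|PSO outcomes| = 8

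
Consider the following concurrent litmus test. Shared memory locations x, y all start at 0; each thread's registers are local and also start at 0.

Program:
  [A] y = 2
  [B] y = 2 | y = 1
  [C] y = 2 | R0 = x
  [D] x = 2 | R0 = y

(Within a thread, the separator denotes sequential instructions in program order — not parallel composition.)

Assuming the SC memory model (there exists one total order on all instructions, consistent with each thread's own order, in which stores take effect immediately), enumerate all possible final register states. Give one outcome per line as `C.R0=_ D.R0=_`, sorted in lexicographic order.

outcome vector order: (C.R0,D.R0)
|SC outcomes| = 5

C.R0=0 D.R0=1
C.R0=0 D.R0=2
C.R0=2 D.R0=0
C.R0=2 D.R0=1
C.R0=2 D.R0=2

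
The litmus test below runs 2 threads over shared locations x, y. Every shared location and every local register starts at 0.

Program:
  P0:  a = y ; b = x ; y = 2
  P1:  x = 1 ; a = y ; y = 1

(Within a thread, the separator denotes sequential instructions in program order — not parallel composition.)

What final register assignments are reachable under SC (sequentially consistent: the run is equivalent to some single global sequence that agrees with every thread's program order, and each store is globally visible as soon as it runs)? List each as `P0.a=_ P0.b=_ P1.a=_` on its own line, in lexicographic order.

outcome vector order: (P0.a,P0.b,P1.a)
|SC outcomes| = 5

P0.a=0 P0.b=0 P1.a=0
P0.a=0 P0.b=0 P1.a=2
P0.a=0 P0.b=1 P1.a=0
P0.a=0 P0.b=1 P1.a=2
P0.a=1 P0.b=1 P1.a=0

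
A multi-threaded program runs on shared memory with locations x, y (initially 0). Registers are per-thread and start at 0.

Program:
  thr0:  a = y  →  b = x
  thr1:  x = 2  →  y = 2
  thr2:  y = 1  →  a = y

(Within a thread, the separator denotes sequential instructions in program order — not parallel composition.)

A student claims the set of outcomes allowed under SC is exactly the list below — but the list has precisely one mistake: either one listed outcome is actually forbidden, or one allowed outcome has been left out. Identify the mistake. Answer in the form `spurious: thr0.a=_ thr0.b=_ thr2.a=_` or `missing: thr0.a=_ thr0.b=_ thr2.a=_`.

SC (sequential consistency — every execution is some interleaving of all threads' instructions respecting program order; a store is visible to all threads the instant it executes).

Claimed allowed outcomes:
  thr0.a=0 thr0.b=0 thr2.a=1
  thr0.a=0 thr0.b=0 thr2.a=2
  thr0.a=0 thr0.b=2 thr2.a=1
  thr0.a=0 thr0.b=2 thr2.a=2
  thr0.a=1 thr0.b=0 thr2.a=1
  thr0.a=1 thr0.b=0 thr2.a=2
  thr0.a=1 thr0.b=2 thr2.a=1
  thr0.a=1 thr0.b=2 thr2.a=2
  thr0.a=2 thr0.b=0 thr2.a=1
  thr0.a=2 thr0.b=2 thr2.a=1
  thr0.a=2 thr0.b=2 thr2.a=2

spurious: thr0.a=2 thr0.b=0 thr2.a=1

outcome vector order: (thr0.a,thr0.b,thr2.a)
[SC] allowed = {(0,0,1), (0,0,2), (0,2,1), (0,2,2), (1,0,1), (1,0,2), (1,2,1), (1,2,2), (2,2,1), (2,2,2)}
claimed∖SC = {(2,0,1)}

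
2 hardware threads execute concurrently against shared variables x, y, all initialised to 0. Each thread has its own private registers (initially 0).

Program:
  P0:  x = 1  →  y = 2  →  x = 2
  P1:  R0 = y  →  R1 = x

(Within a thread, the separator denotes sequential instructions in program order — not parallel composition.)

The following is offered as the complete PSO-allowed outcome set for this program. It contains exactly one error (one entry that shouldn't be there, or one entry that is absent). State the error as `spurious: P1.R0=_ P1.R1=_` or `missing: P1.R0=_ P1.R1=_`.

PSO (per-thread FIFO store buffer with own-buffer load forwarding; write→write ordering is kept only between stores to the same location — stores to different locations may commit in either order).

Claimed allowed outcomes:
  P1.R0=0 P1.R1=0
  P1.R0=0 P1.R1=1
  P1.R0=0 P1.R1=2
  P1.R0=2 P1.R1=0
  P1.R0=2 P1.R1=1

missing: P1.R0=2 P1.R1=2

outcome vector order: (P1.R0,P1.R1)
under PSO → (0,0), (0,1), (0,2), (2,0), (2,1), (2,2)
PSO∖claimed = {(2,2)}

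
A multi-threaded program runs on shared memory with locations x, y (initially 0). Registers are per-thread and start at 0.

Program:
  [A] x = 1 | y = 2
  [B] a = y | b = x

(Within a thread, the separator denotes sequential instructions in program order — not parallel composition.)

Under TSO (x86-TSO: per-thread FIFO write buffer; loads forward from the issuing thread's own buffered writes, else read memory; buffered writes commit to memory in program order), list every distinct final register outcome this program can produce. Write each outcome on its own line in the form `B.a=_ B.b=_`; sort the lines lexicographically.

outcome vector order: (B.a,B.b)
|TSO outcomes| = 3

B.a=0 B.b=0
B.a=0 B.b=1
B.a=2 B.b=1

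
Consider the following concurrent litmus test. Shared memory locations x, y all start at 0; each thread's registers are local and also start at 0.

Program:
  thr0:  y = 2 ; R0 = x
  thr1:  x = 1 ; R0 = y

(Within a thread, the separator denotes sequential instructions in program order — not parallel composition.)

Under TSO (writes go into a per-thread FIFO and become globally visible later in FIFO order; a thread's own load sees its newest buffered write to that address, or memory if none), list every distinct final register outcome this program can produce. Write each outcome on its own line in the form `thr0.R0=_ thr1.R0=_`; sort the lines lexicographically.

outcome vector order: (thr0.R0,thr1.R0)
|TSO outcomes| = 4

thr0.R0=0 thr1.R0=0
thr0.R0=0 thr1.R0=2
thr0.R0=1 thr1.R0=0
thr0.R0=1 thr1.R0=2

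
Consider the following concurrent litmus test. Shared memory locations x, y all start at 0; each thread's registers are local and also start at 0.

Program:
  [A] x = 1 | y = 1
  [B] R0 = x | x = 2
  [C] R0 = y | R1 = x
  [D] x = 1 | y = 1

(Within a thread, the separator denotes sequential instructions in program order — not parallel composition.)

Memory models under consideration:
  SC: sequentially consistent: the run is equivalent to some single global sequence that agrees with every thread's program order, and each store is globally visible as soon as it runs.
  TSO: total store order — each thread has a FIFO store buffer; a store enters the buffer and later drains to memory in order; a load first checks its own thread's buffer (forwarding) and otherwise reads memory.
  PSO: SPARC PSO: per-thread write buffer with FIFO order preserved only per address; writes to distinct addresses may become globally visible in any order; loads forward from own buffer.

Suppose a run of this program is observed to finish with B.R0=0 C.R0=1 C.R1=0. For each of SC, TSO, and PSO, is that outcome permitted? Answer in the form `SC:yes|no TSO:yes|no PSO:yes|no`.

SC:no TSO:no PSO:yes

outcome vector order: (B.R0,C.R0,C.R1)
under SC → 000 001 002 011 012 100 101 102 111 112
under TSO → 000 001 002 011 012 100 101 102 111 112
under PSO → 000 001 002 010 011 012 100 101 102 110 111 112
target 010 ∈ {PSO}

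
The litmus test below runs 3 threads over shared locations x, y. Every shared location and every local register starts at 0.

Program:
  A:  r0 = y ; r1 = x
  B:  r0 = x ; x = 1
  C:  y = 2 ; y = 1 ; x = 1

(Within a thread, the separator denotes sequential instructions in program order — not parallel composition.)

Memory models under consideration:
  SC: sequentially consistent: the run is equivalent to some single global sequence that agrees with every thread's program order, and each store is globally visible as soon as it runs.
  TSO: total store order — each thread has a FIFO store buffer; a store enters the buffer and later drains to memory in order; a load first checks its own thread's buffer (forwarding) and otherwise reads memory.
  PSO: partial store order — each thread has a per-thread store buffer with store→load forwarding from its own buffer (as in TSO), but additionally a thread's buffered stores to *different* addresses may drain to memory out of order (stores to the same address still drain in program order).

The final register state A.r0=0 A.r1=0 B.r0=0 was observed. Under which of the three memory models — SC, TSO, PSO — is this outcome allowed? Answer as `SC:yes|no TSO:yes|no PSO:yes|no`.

SC:yes TSO:yes PSO:yes

outcome vector order: (A.r0,A.r1,B.r0)
[SC] allowed = {000; 001; 010; 011; 100; 101; 110; 111; 200; 201; 210; 211}
[TSO] allowed = {000; 001; 010; 011; 100; 101; 110; 111; 200; 201; 210; 211}
[PSO] allowed = {000; 001; 010; 011; 100; 101; 110; 111; 200; 201; 210; 211}
target 000 ∈ {SC,TSO,PSO}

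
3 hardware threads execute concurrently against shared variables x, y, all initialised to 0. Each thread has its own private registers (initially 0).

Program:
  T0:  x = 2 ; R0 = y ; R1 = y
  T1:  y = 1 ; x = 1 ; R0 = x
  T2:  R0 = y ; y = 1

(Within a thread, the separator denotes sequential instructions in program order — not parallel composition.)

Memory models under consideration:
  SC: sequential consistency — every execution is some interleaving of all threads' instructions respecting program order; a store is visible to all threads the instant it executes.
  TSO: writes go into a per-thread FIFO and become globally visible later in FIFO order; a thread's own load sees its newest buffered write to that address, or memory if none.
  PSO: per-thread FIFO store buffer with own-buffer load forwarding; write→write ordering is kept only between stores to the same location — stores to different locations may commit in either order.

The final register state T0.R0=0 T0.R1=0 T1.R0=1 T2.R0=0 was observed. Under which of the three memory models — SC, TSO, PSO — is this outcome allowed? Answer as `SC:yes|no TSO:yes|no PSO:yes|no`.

outcome vector order: (T0.R0,T0.R1,T1.R0,T2.R0)
SC (8): <0 0 1 0>, <0 0 1 1>, <0 1 1 0>, <0 1 1 1>, <1 1 1 0>, <1 1 1 1>, <1 1 2 0>, <1 1 2 1>
TSO (12): <0 0 1 0>, <0 0 1 1>, <0 0 2 0>, <0 0 2 1>, <0 1 1 0>, <0 1 1 1>, <0 1 2 0>, <0 1 2 1>, <1 1 1 0>, <1 1 1 1>, <1 1 2 0>, <1 1 2 1>
PSO (12): <0 0 1 0>, <0 0 1 1>, <0 0 2 0>, <0 0 2 1>, <0 1 1 0>, <0 1 1 1>, <0 1 2 0>, <0 1 2 1>, <1 1 1 0>, <1 1 1 1>, <1 1 2 0>, <1 1 2 1>
target <0 0 1 0> ∈ {SC,TSO,PSO}

SC:yes TSO:yes PSO:yes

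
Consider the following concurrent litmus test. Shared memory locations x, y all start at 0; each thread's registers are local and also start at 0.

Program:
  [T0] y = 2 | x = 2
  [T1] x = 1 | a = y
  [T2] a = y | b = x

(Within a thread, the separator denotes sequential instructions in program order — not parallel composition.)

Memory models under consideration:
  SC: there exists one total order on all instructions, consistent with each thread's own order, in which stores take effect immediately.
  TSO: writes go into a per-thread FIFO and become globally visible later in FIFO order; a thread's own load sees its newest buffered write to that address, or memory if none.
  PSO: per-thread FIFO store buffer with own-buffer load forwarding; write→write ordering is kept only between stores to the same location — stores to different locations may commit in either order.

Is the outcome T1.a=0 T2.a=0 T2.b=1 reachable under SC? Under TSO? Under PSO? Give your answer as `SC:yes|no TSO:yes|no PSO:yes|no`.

SC:yes TSO:yes PSO:yes

outcome vector order: (T1.a,T2.a,T2.b)
SC: 11 outcomes — {0/0/0, 0/0/1, 0/0/2, 0/2/1, 0/2/2, 2/0/0, 2/0/1, 2/0/2, 2/2/0, 2/2/1, 2/2/2}
TSO: 12 outcomes — {0/0/0, 0/0/1, 0/0/2, 0/2/0, 0/2/1, 0/2/2, 2/0/0, 2/0/1, 2/0/2, 2/2/0, 2/2/1, 2/2/2}
PSO: 12 outcomes — {0/0/0, 0/0/1, 0/0/2, 0/2/0, 0/2/1, 0/2/2, 2/0/0, 2/0/1, 2/0/2, 2/2/0, 2/2/1, 2/2/2}
target 0/0/1 ∈ {SC,TSO,PSO}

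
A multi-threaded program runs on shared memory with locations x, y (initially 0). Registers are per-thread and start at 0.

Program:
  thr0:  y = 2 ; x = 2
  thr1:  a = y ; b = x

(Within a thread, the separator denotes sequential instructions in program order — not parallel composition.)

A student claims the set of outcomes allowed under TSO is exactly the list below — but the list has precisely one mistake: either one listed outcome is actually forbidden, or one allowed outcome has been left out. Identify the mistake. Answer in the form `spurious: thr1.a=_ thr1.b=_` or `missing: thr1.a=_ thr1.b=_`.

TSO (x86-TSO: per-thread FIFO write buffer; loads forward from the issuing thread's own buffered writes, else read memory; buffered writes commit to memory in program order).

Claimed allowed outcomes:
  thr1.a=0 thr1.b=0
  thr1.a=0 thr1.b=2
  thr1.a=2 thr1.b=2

outcome vector order: (thr1.a,thr1.b)
under TSO → 0/0 0/2 2/0 2/2
TSO∖claimed = {2/0}

missing: thr1.a=2 thr1.b=0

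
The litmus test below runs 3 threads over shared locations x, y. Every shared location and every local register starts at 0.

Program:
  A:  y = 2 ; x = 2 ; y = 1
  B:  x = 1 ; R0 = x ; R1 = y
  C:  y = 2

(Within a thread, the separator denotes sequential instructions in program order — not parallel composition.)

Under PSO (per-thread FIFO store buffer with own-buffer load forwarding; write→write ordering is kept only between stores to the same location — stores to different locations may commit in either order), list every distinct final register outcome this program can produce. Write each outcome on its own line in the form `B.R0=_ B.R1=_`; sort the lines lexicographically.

outcome vector order: (B.R0,B.R1)
|PSO outcomes| = 6

B.R0=1 B.R1=0
B.R0=1 B.R1=1
B.R0=1 B.R1=2
B.R0=2 B.R1=0
B.R0=2 B.R1=1
B.R0=2 B.R1=2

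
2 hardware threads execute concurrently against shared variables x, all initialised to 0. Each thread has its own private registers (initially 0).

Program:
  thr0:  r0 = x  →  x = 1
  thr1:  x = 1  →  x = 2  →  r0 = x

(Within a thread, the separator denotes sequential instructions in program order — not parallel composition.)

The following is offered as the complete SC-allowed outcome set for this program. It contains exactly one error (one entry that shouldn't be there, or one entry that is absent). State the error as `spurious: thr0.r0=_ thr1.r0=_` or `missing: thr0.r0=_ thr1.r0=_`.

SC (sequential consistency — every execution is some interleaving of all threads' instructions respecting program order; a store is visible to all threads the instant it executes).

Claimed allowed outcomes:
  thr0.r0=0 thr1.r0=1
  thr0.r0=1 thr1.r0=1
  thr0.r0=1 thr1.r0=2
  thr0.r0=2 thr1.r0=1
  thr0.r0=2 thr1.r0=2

missing: thr0.r0=0 thr1.r0=2

outcome vector order: (thr0.r0,thr1.r0)
SC (6): 0/1, 0/2, 1/1, 1/2, 2/1, 2/2
SC∖claimed = {0/2}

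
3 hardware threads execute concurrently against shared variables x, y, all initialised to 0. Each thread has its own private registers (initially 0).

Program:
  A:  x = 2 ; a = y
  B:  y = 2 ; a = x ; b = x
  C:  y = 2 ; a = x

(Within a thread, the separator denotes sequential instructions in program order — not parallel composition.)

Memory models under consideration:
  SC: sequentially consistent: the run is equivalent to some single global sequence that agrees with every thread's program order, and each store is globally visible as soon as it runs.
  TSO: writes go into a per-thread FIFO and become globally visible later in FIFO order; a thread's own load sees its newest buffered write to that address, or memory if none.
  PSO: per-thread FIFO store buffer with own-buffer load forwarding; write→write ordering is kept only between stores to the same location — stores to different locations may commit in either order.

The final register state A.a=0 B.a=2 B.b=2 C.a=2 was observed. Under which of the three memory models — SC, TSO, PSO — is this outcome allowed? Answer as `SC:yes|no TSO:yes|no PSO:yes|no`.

outcome vector order: (A.a,B.a,B.b,C.a)
SC: 7 outcomes — {(0,2,2,2); (2,0,0,0); (2,0,0,2); (2,0,2,0); (2,0,2,2); (2,2,2,0); (2,2,2,2)}
TSO: 12 outcomes — {(0,0,0,0); (0,0,0,2); (0,0,2,0); (0,0,2,2); (0,2,2,0); (0,2,2,2); (2,0,0,0); (2,0,0,2); (2,0,2,0); (2,0,2,2); (2,2,2,0); (2,2,2,2)}
PSO: 12 outcomes — {(0,0,0,0); (0,0,0,2); (0,0,2,0); (0,0,2,2); (0,2,2,0); (0,2,2,2); (2,0,0,0); (2,0,0,2); (2,0,2,0); (2,0,2,2); (2,2,2,0); (2,2,2,2)}
target (0,2,2,2) ∈ {SC,TSO,PSO}

SC:yes TSO:yes PSO:yes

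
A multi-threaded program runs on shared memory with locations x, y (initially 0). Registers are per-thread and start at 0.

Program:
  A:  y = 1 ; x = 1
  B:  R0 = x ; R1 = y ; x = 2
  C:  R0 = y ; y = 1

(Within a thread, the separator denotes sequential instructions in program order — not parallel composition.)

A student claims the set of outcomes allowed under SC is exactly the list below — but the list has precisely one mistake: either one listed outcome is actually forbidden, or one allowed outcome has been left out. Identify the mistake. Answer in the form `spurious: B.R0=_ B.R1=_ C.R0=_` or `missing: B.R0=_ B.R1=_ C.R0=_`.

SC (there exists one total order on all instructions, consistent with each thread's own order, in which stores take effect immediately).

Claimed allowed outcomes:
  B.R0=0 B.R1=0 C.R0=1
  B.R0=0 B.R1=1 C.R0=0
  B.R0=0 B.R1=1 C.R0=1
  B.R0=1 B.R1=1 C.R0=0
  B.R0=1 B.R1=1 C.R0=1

outcome vector order: (B.R0,B.R1,C.R0)
SC: 6 outcomes — {0/0/0 0/0/1 0/1/0 0/1/1 1/1/0 1/1/1}
SC∖claimed = {0/0/0}

missing: B.R0=0 B.R1=0 C.R0=0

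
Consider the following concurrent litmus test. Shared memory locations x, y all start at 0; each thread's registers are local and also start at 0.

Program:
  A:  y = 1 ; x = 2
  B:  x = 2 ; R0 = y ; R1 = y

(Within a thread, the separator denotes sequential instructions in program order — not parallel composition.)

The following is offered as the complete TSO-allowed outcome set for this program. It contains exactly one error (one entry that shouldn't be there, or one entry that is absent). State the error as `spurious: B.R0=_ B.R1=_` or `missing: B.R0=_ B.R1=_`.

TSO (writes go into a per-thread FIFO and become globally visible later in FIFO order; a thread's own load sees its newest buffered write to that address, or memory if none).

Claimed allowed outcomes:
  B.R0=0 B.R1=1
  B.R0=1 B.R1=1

outcome vector order: (B.R0,B.R1)
TSO: 3 outcomes — {00; 01; 11}
TSO∖claimed = {00}

missing: B.R0=0 B.R1=0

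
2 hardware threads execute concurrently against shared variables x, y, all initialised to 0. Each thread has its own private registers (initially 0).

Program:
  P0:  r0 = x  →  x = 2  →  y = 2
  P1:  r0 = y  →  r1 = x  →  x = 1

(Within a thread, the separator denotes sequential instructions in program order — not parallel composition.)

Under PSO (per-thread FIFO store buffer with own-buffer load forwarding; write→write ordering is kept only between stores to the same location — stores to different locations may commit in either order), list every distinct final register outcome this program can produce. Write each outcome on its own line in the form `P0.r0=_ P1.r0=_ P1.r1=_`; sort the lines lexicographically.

outcome vector order: (P0.r0,P1.r0,P1.r1)
|PSO outcomes| = 5

P0.r0=0 P1.r0=0 P1.r1=0
P0.r0=0 P1.r0=0 P1.r1=2
P0.r0=0 P1.r0=2 P1.r1=0
P0.r0=0 P1.r0=2 P1.r1=2
P0.r0=1 P1.r0=0 P1.r1=0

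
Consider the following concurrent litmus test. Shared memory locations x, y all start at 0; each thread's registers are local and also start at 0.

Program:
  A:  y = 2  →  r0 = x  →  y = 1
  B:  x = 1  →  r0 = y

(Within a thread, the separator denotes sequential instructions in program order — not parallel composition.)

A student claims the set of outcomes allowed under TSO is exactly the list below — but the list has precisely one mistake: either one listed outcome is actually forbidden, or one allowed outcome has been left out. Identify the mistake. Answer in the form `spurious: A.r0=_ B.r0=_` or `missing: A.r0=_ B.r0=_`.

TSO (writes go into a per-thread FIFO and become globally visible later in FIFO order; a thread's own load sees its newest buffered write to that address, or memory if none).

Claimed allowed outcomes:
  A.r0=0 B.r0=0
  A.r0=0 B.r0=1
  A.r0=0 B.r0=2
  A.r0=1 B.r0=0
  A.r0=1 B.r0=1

missing: A.r0=1 B.r0=2

outcome vector order: (A.r0,B.r0)
[TSO] allowed = {<0 0> <0 1> <0 2> <1 0> <1 1> <1 2>}
TSO∖claimed = {<1 2>}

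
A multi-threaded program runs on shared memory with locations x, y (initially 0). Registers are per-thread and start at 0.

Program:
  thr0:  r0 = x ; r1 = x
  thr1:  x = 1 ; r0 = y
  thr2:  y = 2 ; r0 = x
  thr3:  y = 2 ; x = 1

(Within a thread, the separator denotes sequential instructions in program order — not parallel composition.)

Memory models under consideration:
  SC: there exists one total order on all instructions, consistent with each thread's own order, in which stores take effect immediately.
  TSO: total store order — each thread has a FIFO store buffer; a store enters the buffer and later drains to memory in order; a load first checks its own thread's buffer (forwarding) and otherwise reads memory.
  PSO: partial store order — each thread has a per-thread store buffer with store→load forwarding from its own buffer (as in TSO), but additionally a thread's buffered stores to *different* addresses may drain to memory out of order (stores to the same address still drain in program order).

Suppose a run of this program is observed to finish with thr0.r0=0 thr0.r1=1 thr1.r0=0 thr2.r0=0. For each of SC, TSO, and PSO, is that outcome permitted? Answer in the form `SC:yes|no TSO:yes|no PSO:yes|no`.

SC:no TSO:yes PSO:yes

outcome vector order: (thr0.r0,thr0.r1,thr1.r0,thr2.r0)
[SC] allowed = {0001, 0020, 0021, 0101, 0120, 0121, 1101, 1120, 1121}
[TSO] allowed = {0000, 0001, 0020, 0021, 0100, 0101, 0120, 0121, 1100, 1101, 1120, 1121}
[PSO] allowed = {0000, 0001, 0020, 0021, 0100, 0101, 0120, 0121, 1100, 1101, 1120, 1121}
target 0100 ∈ {TSO,PSO}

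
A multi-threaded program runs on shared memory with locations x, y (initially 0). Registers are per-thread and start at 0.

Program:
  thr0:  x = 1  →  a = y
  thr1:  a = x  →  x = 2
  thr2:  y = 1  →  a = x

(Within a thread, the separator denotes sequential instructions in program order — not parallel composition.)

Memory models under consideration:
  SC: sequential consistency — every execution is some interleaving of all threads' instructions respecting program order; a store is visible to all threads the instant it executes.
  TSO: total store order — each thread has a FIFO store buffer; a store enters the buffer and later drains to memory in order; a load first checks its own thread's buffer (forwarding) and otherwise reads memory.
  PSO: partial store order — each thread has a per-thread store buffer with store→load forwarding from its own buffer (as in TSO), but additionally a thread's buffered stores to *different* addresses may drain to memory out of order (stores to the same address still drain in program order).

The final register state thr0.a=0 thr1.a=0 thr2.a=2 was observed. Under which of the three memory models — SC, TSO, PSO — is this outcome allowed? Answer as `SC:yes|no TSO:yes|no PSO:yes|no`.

outcome vector order: (thr0.a,thr1.a,thr2.a)
SC (10): 0/0/1; 0/0/2; 0/1/1; 0/1/2; 1/0/0; 1/0/1; 1/0/2; 1/1/0; 1/1/1; 1/1/2
TSO (12): 0/0/0; 0/0/1; 0/0/2; 0/1/0; 0/1/1; 0/1/2; 1/0/0; 1/0/1; 1/0/2; 1/1/0; 1/1/1; 1/1/2
PSO (12): 0/0/0; 0/0/1; 0/0/2; 0/1/0; 0/1/1; 0/1/2; 1/0/0; 1/0/1; 1/0/2; 1/1/0; 1/1/1; 1/1/2
target 0/0/2 ∈ {SC,TSO,PSO}

SC:yes TSO:yes PSO:yes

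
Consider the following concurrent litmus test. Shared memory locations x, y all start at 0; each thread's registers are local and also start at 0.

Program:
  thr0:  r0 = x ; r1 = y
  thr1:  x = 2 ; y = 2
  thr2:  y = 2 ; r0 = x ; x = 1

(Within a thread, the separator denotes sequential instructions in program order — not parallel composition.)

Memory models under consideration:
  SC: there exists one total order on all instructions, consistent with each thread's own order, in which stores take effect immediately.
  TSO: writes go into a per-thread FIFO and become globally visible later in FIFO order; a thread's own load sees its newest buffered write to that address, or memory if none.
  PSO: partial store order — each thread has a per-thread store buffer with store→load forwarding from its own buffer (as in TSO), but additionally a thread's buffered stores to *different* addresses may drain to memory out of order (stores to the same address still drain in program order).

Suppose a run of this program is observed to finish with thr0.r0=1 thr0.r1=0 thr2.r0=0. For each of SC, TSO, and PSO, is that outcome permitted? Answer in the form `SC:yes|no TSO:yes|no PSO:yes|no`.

outcome vector order: (thr0.r0,thr0.r1,thr2.r0)
[SC] allowed = {0/0/0, 0/0/2, 0/2/0, 0/2/2, 1/2/0, 1/2/2, 2/0/2, 2/2/0, 2/2/2}
[TSO] allowed = {0/0/0, 0/0/2, 0/2/0, 0/2/2, 1/2/0, 1/2/2, 2/0/0, 2/0/2, 2/2/0, 2/2/2}
[PSO] allowed = {0/0/0, 0/0/2, 0/2/0, 0/2/2, 1/0/0, 1/0/2, 1/2/0, 1/2/2, 2/0/0, 2/0/2, 2/2/0, 2/2/2}
target 1/0/0 ∈ {PSO}

SC:no TSO:no PSO:yes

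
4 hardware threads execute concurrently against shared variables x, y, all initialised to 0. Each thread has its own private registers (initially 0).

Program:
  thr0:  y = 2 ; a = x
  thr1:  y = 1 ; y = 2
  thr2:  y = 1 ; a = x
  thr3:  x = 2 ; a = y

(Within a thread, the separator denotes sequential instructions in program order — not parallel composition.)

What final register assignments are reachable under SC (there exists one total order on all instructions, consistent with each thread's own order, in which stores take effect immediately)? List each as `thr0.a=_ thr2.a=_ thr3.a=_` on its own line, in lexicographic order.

outcome vector order: (thr0.a,thr2.a,thr3.a)
|SC outcomes| = 9

thr0.a=0 thr2.a=0 thr3.a=1
thr0.a=0 thr2.a=0 thr3.a=2
thr0.a=0 thr2.a=2 thr3.a=1
thr0.a=0 thr2.a=2 thr3.a=2
thr0.a=2 thr2.a=0 thr3.a=1
thr0.a=2 thr2.a=0 thr3.a=2
thr0.a=2 thr2.a=2 thr3.a=0
thr0.a=2 thr2.a=2 thr3.a=1
thr0.a=2 thr2.a=2 thr3.a=2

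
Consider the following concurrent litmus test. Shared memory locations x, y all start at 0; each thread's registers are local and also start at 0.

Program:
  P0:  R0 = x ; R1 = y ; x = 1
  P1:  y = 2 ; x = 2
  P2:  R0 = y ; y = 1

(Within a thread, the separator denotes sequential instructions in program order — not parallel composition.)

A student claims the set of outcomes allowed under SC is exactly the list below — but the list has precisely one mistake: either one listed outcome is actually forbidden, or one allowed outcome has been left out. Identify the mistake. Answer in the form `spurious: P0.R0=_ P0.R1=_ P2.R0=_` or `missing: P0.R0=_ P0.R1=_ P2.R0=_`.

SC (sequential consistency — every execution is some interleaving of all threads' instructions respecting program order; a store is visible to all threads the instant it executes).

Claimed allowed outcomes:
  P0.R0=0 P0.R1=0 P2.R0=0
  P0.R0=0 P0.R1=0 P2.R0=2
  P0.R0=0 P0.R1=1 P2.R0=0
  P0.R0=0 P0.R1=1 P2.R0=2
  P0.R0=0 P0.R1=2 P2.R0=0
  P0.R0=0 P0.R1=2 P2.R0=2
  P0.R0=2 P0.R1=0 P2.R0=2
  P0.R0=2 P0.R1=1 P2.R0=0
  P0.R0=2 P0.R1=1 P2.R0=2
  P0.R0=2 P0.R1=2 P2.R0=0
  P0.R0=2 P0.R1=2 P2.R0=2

outcome vector order: (P0.R0,P0.R1,P2.R0)
under SC → 0/0/0 0/0/2 0/1/0 0/1/2 0/2/0 0/2/2 2/1/0 2/1/2 2/2/0 2/2/2
claimed∖SC = {2/0/2}

spurious: P0.R0=2 P0.R1=0 P2.R0=2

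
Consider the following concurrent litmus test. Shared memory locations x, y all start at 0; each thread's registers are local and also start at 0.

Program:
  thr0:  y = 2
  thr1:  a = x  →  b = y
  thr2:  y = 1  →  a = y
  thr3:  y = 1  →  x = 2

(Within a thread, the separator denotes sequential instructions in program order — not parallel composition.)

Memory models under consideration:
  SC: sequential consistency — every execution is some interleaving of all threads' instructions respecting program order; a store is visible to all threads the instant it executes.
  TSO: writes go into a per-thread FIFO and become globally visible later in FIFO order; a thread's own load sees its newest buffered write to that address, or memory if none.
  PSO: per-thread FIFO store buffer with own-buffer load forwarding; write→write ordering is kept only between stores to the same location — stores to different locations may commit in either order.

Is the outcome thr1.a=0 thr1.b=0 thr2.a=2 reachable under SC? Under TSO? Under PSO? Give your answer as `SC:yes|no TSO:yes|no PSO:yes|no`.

outcome vector order: (thr1.a,thr1.b,thr2.a)
[SC] allowed = {<0 0 1>, <0 0 2>, <0 1 1>, <0 1 2>, <0 2 1>, <0 2 2>, <2 1 1>, <2 1 2>, <2 2 1>, <2 2 2>}
[TSO] allowed = {<0 0 1>, <0 0 2>, <0 1 1>, <0 1 2>, <0 2 1>, <0 2 2>, <2 1 1>, <2 1 2>, <2 2 1>, <2 2 2>}
[PSO] allowed = {<0 0 1>, <0 0 2>, <0 1 1>, <0 1 2>, <0 2 1>, <0 2 2>, <2 0 1>, <2 0 2>, <2 1 1>, <2 1 2>, <2 2 1>, <2 2 2>}
target <0 0 2> ∈ {SC,TSO,PSO}

SC:yes TSO:yes PSO:yes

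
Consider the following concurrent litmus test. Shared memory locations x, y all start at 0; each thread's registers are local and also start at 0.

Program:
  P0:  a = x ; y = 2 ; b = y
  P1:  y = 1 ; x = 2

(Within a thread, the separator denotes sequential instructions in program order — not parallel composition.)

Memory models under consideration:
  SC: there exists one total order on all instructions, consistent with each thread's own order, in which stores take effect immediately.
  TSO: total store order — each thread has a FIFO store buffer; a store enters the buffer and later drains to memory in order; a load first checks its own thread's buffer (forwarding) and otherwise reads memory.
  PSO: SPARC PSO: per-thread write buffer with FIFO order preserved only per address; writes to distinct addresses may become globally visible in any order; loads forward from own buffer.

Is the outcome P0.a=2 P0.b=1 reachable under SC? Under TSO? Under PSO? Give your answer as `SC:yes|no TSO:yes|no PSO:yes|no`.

SC:no TSO:no PSO:yes

outcome vector order: (P0.a,P0.b)
SC (3): 0/1; 0/2; 2/2
TSO (3): 0/1; 0/2; 2/2
PSO (4): 0/1; 0/2; 2/1; 2/2
target 2/1 ∈ {PSO}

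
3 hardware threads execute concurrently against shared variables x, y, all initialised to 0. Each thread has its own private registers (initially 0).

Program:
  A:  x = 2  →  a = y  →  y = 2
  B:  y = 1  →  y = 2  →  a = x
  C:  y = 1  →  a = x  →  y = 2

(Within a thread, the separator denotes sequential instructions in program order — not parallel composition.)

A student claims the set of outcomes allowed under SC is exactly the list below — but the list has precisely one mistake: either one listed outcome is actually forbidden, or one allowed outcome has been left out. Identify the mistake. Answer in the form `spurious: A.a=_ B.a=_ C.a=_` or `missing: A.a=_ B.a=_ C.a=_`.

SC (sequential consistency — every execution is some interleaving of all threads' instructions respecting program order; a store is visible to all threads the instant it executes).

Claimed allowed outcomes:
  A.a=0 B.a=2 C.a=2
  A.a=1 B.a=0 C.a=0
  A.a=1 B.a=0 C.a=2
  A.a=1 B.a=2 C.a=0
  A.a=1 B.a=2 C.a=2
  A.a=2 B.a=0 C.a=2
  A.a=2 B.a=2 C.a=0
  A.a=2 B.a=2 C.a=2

missing: A.a=2 B.a=0 C.a=0

outcome vector order: (A.a,B.a,C.a)
[SC] allowed = {<0 2 2>; <1 0 0>; <1 0 2>; <1 2 0>; <1 2 2>; <2 0 0>; <2 0 2>; <2 2 0>; <2 2 2>}
SC∖claimed = {<2 0 0>}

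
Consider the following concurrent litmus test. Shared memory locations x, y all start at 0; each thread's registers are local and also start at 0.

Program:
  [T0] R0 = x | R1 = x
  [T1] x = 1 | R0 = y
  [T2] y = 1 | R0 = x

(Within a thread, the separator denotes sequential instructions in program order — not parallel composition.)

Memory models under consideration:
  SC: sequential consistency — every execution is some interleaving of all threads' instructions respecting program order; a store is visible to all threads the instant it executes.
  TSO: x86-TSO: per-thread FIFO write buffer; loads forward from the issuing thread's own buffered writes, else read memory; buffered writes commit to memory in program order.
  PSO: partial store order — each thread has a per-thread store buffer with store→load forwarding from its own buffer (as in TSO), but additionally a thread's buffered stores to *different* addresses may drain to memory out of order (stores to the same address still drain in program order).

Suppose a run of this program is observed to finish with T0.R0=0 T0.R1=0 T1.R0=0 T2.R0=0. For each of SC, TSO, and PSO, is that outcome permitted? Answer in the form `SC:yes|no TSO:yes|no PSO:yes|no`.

outcome vector order: (T0.R0,T0.R1,T1.R0,T2.R0)
under SC → 0001, 0010, 0011, 0101, 0110, 0111, 1101, 1110, 1111
under TSO → 0000, 0001, 0010, 0011, 0100, 0101, 0110, 0111, 1100, 1101, 1110, 1111
under PSO → 0000, 0001, 0010, 0011, 0100, 0101, 0110, 0111, 1100, 1101, 1110, 1111
target 0000 ∈ {TSO,PSO}

SC:no TSO:yes PSO:yes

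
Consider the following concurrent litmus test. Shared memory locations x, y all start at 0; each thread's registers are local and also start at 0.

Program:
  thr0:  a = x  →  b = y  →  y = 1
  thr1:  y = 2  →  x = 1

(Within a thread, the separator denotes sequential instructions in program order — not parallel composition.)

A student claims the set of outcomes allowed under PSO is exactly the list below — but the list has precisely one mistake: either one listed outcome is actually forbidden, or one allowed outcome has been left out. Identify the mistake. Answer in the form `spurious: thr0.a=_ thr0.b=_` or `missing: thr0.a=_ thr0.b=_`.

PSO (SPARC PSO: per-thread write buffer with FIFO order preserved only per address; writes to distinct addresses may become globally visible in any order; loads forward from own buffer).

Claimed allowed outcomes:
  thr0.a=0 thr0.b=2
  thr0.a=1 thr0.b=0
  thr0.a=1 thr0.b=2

missing: thr0.a=0 thr0.b=0

outcome vector order: (thr0.a,thr0.b)
[PSO] allowed = {(0,0) (0,2) (1,0) (1,2)}
PSO∖claimed = {(0,0)}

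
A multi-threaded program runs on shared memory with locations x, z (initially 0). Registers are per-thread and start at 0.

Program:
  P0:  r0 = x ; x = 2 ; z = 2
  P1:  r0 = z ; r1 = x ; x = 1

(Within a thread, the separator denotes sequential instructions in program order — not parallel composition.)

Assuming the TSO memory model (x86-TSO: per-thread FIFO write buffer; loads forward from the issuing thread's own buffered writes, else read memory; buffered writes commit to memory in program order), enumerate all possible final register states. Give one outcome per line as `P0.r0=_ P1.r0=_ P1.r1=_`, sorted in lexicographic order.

outcome vector order: (P0.r0,P1.r0,P1.r1)
|TSO outcomes| = 4

P0.r0=0 P1.r0=0 P1.r1=0
P0.r0=0 P1.r0=0 P1.r1=2
P0.r0=0 P1.r0=2 P1.r1=2
P0.r0=1 P1.r0=0 P1.r1=0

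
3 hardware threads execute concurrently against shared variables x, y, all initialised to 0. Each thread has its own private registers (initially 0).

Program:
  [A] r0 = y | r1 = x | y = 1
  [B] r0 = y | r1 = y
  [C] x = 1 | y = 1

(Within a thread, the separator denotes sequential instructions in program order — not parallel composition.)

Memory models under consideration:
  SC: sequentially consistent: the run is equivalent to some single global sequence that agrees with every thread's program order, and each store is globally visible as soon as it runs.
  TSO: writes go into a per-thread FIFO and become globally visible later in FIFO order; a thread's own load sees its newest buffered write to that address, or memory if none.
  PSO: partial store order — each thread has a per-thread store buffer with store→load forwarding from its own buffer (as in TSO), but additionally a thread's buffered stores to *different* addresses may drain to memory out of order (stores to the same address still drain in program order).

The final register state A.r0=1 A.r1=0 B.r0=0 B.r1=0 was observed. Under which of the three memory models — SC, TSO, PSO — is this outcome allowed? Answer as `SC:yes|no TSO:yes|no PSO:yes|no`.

outcome vector order: (A.r0,A.r1,B.r0,B.r1)
SC: 9 outcomes — {0/0/0/0 0/0/0/1 0/0/1/1 0/1/0/0 0/1/0/1 0/1/1/1 1/1/0/0 1/1/0/1 1/1/1/1}
TSO: 9 outcomes — {0/0/0/0 0/0/0/1 0/0/1/1 0/1/0/0 0/1/0/1 0/1/1/1 1/1/0/0 1/1/0/1 1/1/1/1}
PSO: 12 outcomes — {0/0/0/0 0/0/0/1 0/0/1/1 0/1/0/0 0/1/0/1 0/1/1/1 1/0/0/0 1/0/0/1 1/0/1/1 1/1/0/0 1/1/0/1 1/1/1/1}
target 1/0/0/0 ∈ {PSO}

SC:no TSO:no PSO:yes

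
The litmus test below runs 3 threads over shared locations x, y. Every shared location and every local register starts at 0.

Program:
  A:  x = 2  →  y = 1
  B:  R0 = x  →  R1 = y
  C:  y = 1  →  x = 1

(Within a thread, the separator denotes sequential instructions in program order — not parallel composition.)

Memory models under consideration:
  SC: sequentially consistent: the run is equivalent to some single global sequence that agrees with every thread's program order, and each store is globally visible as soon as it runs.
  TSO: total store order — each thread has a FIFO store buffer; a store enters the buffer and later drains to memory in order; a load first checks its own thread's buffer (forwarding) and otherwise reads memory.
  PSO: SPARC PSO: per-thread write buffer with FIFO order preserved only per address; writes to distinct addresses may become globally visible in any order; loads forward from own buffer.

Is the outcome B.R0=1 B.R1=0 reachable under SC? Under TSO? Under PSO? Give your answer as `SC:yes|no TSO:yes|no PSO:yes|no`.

SC:no TSO:no PSO:yes

outcome vector order: (B.R0,B.R1)
SC: 5 outcomes — {00 01 11 20 21}
TSO: 5 outcomes — {00 01 11 20 21}
PSO: 6 outcomes — {00 01 10 11 20 21}
target 10 ∈ {PSO}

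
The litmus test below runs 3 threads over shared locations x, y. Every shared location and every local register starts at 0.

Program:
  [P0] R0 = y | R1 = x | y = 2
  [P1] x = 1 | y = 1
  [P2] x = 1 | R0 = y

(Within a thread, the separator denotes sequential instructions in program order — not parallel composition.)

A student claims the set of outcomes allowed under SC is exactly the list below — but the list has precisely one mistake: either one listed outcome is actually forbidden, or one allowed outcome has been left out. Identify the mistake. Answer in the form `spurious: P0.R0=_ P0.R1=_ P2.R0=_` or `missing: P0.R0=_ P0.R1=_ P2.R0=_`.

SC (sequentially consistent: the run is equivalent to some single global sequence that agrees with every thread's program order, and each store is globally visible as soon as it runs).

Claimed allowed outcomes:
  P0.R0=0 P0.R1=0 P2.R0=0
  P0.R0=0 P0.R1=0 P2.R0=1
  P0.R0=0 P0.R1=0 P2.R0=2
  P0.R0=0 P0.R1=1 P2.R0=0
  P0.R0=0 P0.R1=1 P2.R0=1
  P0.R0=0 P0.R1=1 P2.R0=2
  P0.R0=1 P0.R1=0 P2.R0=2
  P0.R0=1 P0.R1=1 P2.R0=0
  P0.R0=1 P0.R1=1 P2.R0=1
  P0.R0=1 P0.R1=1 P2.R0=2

outcome vector order: (P0.R0,P0.R1,P2.R0)
SC (9): 000, 001, 002, 010, 011, 012, 110, 111, 112
claimed∖SC = {102}

spurious: P0.R0=1 P0.R1=0 P2.R0=2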